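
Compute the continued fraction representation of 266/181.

Run the Euclidean algorithm on 266 and 181; the successive quotients are the partial quotients a_0, a_1, ... (each step inverts the fractional part left over by the previous one):
  266 = 1*181 + 85, so a_0 = 1.
  181 = 2*85 + 11, so a_1 = 2.
  85 = 7*11 + 8, so a_2 = 7.
  11 = 1*8 + 3, so a_3 = 1.
  8 = 2*3 + 2, so a_4 = 2.
  3 = 1*2 + 1, so a_5 = 1.
  2 = 2*1 + 0, so a_6 = 2.
The remainder reaches 0 after 7 divisions, so the expansion has 7 partial quotients, read off in order.

[1; 2, 7, 1, 2, 1, 2]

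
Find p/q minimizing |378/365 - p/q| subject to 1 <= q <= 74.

29/28

Expand x = 378/365 as a continued fraction with the Euclidean algorithm:
  378 = 1*365 + 13, so a_0 = 1.
  365 = 28*13 + 1, so a_1 = 28.
  13 = 13*1 + 0, so a_2 = 13.
so x = [1; 28, 13].
Convergents (p_i = a_i*p_{i-1} + p_{i-2}, q_i = a_i*q_{i-1} + q_{i-2} with p_{-2}=0, p_{-1}=1, q_{-2}=1, q_{-1}=0), until the denominator exceeds 74:
  i=0: a_0=1, p_0 = 1*1 + 0 = 1, q_0 = 1*0 + 1 = 1.
  i=1: a_1=28, p_1 = 28*1 + 1 = 29, q_1 = 28*1 + 0 = 28.
  i=2: a_2=13, p_2 = 13*29 + 1 = 378, q_2 = 13*28 + 1 = 365.
q_2 = 365 > 74, so the last convergent with denominator <= 74 is p_1/q_1 = 29/28.
The closest fraction with denominator <= 74 is either p_1/q_1 or the intermediate fraction (k*p_1 + p_0)/(k*q_1 + q_0) with the largest k >= 1 whose denominator stays <= 74; these approach x as k grows, and every other convergent or intermediate fraction in range is farther away.
Largest k: floor((74 - q_0)/q_1) = floor((74 - 1)/28) = 2.
That gives (2*29 + 1)/(2*28 + 1) = 59/57.
Compare the errors: |x - 29/28| = |378*28 - 29*365|/(365*28) = 1/10220, and |x - 59/57| = |378*57 - 59*365|/(365*57) = 11/20805.
Cross-multiplying, 1*20805 = 20805 < 112420 = 11*10220, so 1/10220 is smaller: the convergent 29/28 is closer to x than 59/57.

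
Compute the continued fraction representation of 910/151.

[6; 37, 1, 3]

Run the Euclidean algorithm on 910 and 151; the successive quotients are the partial quotients a_0, a_1, ... (each step inverts the fractional part left over by the previous one):
  910 = 6*151 + 4, so a_0 = 6.
  151 = 37*4 + 3, so a_1 = 37.
  4 = 1*3 + 1, so a_2 = 1.
  3 = 3*1 + 0, so a_3 = 3.
The remainder reaches 0 after 4 divisions, so the expansion has 4 partial quotients, read off in order.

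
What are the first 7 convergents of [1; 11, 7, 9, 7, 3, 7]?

1/1, 12/11, 85/78, 777/713, 5524/5069, 17349/15920, 126967/116509

Using the convergent recurrence p_i = a_i*p_{i-1} + p_{i-2}, q_i = a_i*q_{i-1} + q_{i-2} with p_{-2}=0, p_{-1}=1, q_{-2}=1, q_{-1}=0:
  i=0: a_0=1, p_0 = 1*1 + 0 = 1, q_0 = 1*0 + 1 = 1.
  i=1: a_1=11, p_1 = 11*1 + 1 = 12, q_1 = 11*1 + 0 = 11.
  i=2: a_2=7, p_2 = 7*12 + 1 = 85, q_2 = 7*11 + 1 = 78.
  i=3: a_3=9, p_3 = 9*85 + 12 = 777, q_3 = 9*78 + 11 = 713.
  i=4: a_4=7, p_4 = 7*777 + 85 = 5524, q_4 = 7*713 + 78 = 5069.
  i=5: a_5=3, p_5 = 3*5524 + 777 = 17349, q_5 = 3*5069 + 713 = 15920.
  i=6: a_6=7, p_6 = 7*17349 + 5524 = 126967, q_6 = 7*15920 + 5069 = 116509.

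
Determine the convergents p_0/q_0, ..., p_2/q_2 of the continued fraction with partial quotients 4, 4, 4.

4/1, 17/4, 72/17

Using the convergent recurrence p_i = a_i*p_{i-1} + p_{i-2}, q_i = a_i*q_{i-1} + q_{i-2} with p_{-2}=0, p_{-1}=1, q_{-2}=1, q_{-1}=0:
  i=0: a_0=4, p_0 = 4*1 + 0 = 4, q_0 = 4*0 + 1 = 1.
  i=1: a_1=4, p_1 = 4*4 + 1 = 17, q_1 = 4*1 + 0 = 4.
  i=2: a_2=4, p_2 = 4*17 + 4 = 72, q_2 = 4*4 + 1 = 17.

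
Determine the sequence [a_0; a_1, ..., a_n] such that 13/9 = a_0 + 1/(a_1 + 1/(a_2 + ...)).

[1; 2, 4]

Run the Euclidean algorithm on 13 and 9; the successive quotients are the partial quotients a_0, a_1, ... (each step inverts the fractional part left over by the previous one):
  13 = 1*9 + 4, so a_0 = 1.
  9 = 2*4 + 1, so a_1 = 2.
  4 = 4*1 + 0, so a_2 = 4.
The remainder reaches 0 after 3 divisions, so the expansion has 3 partial quotients, read off in order.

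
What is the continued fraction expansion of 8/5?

Run the Euclidean algorithm on 8 and 5; the successive quotients are the partial quotients a_0, a_1, ... (each step inverts the fractional part left over by the previous one):
  8 = 1*5 + 3, so a_0 = 1.
  5 = 1*3 + 2, so a_1 = 1.
  3 = 1*2 + 1, so a_2 = 1.
  2 = 2*1 + 0, so a_3 = 2.
The remainder reaches 0 after 4 divisions, so the expansion has 4 partial quotients, read off in order.

[1; 1, 1, 2]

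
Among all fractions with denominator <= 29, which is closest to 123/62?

Expand x = 123/62 as a continued fraction with the Euclidean algorithm:
  123 = 1*62 + 61, so a_0 = 1.
  62 = 1*61 + 1, so a_1 = 1.
  61 = 61*1 + 0, so a_2 = 61.
so x = [1; 1, 61].
Convergents (p_i = a_i*p_{i-1} + p_{i-2}, q_i = a_i*q_{i-1} + q_{i-2} with p_{-2}=0, p_{-1}=1, q_{-2}=1, q_{-1}=0), until the denominator exceeds 29:
  i=0: a_0=1, p_0 = 1*1 + 0 = 1, q_0 = 1*0 + 1 = 1.
  i=1: a_1=1, p_1 = 1*1 + 1 = 2, q_1 = 1*1 + 0 = 1.
  i=2: a_2=61, p_2 = 61*2 + 1 = 123, q_2 = 61*1 + 1 = 62.
q_2 = 62 > 29, so the last convergent with denominator <= 29 is p_1/q_1 = 2/1.
The closest fraction with denominator <= 29 is either p_1/q_1 or the intermediate fraction (k*p_1 + p_0)/(k*q_1 + q_0) with the largest k >= 1 whose denominator stays <= 29; these approach x as k grows, and every other convergent or intermediate fraction in range is farther away.
Largest k: floor((29 - q_0)/q_1) = floor((29 - 1)/1) = 28.
That gives (28*2 + 1)/(28*1 + 1) = 57/29.
Compare the errors: |x - 2/1| = |123*1 - 2*62|/(62*1) = 1/62, and |x - 57/29| = |123*29 - 57*62|/(62*29) = 33/1798.
Cross-multiplying, 1*1798 = 1798 < 2046 = 33*62, so 1/62 is smaller: the convergent 2/1 is closer to x than 57/29.

2/1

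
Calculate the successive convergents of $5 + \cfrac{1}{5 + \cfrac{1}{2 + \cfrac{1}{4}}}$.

Using the convergent recurrence p_i = a_i*p_{i-1} + p_{i-2}, q_i = a_i*q_{i-1} + q_{i-2} with p_{-2}=0, p_{-1}=1, q_{-2}=1, q_{-1}=0:
  i=0: a_0=5, p_0 = 5*1 + 0 = 5, q_0 = 5*0 + 1 = 1.
  i=1: a_1=5, p_1 = 5*5 + 1 = 26, q_1 = 5*1 + 0 = 5.
  i=2: a_2=2, p_2 = 2*26 + 5 = 57, q_2 = 2*5 + 1 = 11.
  i=3: a_3=4, p_3 = 4*57 + 26 = 254, q_3 = 4*11 + 5 = 49.

5/1, 26/5, 57/11, 254/49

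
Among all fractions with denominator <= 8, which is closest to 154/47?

Expand x = 154/47 as a continued fraction with the Euclidean algorithm:
  154 = 3*47 + 13, so a_0 = 3.
  47 = 3*13 + 8, so a_1 = 3.
  13 = 1*8 + 5, so a_2 = 1.
  8 = 1*5 + 3, so a_3 = 1.
  5 = 1*3 + 2, so a_4 = 1.
  3 = 1*2 + 1, so a_5 = 1.
  2 = 2*1 + 0, so a_6 = 2.
so x = [3; 3, 1, 1, 1, 1, 2].
Convergents (p_i = a_i*p_{i-1} + p_{i-2}, q_i = a_i*q_{i-1} + q_{i-2} with p_{-2}=0, p_{-1}=1, q_{-2}=1, q_{-1}=0), until the denominator exceeds 8:
  i=0: a_0=3, p_0 = 3*1 + 0 = 3, q_0 = 3*0 + 1 = 1.
  i=1: a_1=3, p_1 = 3*3 + 1 = 10, q_1 = 3*1 + 0 = 3.
  i=2: a_2=1, p_2 = 1*10 + 3 = 13, q_2 = 1*3 + 1 = 4.
  i=3: a_3=1, p_3 = 1*13 + 10 = 23, q_3 = 1*4 + 3 = 7.
  i=4: a_4=1, p_4 = 1*23 + 13 = 36, q_4 = 1*7 + 4 = 11.
q_4 = 11 > 8, so the last convergent with denominator <= 8 is p_3/q_3 = 23/7.
The closest fraction with denominator <= 8 is either p_3/q_3 or the intermediate fraction (k*p_3 + p_2)/(k*q_3 + q_2) with the largest k >= 1 whose denominator stays <= 8; these approach x as k grows, and every other convergent or intermediate fraction in range is farther away.
Largest k: floor((8 - q_2)/q_3) = floor((8 - 4)/7) = 0.
Since k = 0, no intermediate fraction beyond p_3/q_3 has denominator <= 8, so the convergent 23/7 is the closest (its error is |154*7 - 23*47|/(47*7) = 3/329).

23/7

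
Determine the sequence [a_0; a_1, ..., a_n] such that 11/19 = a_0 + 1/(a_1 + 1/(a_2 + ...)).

Run the Euclidean algorithm on 11 and 19; the successive quotients are the partial quotients a_0, a_1, ... (each step inverts the fractional part left over by the previous one):
  11 = 0*19 + 11, so a_0 = 0.
  19 = 1*11 + 8, so a_1 = 1.
  11 = 1*8 + 3, so a_2 = 1.
  8 = 2*3 + 2, so a_3 = 2.
  3 = 1*2 + 1, so a_4 = 1.
  2 = 2*1 + 0, so a_5 = 2.
The remainder reaches 0 after 6 divisions, so the expansion has 6 partial quotients, read off in order.

[0; 1, 1, 2, 1, 2]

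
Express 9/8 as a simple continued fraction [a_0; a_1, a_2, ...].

[1; 8]

Run the Euclidean algorithm on 9 and 8; the successive quotients are the partial quotients a_0, a_1, ... (each step inverts the fractional part left over by the previous one):
  9 = 1*8 + 1, so a_0 = 1.
  8 = 8*1 + 0, so a_1 = 8.
The remainder reaches 0 after 2 divisions, so the expansion has 2 partial quotients, read off in order.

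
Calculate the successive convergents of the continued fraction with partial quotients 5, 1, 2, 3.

5/1, 6/1, 17/3, 57/10

Using the convergent recurrence p_i = a_i*p_{i-1} + p_{i-2}, q_i = a_i*q_{i-1} + q_{i-2} with p_{-2}=0, p_{-1}=1, q_{-2}=1, q_{-1}=0:
  i=0: a_0=5, p_0 = 5*1 + 0 = 5, q_0 = 5*0 + 1 = 1.
  i=1: a_1=1, p_1 = 1*5 + 1 = 6, q_1 = 1*1 + 0 = 1.
  i=2: a_2=2, p_2 = 2*6 + 5 = 17, q_2 = 2*1 + 1 = 3.
  i=3: a_3=3, p_3 = 3*17 + 6 = 57, q_3 = 3*3 + 1 = 10.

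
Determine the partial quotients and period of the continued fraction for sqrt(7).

[2; (1, 1, 1, 4)]

Write x_i = (sqrt(7) + m_i)/d_i with (m_0, d_0) = (0, 1). a_0 = floor(sqrt(7)) = 2, since 2^2 = 4 <= 7 < 9 = 3^2.
Iterate m_{i+1} = d_i*a_i - m_i, d_{i+1} = (7 - m_{i+1}^2)/d_i, a_{i+1} = floor((a_0 + m_{i+1})/d_{i+1}):
  m_1 = 1*2 - 0 = 2, d_1 = (7 - 2^2)/1 = 3/1 = 3, a_1 = floor((2 + 2)/3) = 1.
  m_2 = 3*1 - 2 = 1, d_2 = (7 - 1^2)/3 = 6/3 = 2, a_2 = floor((2 + 1)/2) = 1.
  m_3 = 2*1 - 1 = 1, d_3 = (7 - 1^2)/2 = 6/2 = 3, a_3 = floor((2 + 1)/3) = 1.
  m_4 = 3*1 - 1 = 2, d_4 = (7 - 2^2)/3 = 3/3 = 1, a_4 = floor((2 + 2)/1) = 4.
  m_5 = 1*4 - 2 = 2, d_5 = (7 - 2^2)/1 = 3/1 = 3: (m_5, d_5) = (m_1, d_1) = (2, 3), so from here the quotients repeat a_1, ..., a_4; the period length is 4.
Hence the expansion of sqrt(7) is a_0 = 2 followed by the repeating block 1, 1, 1, 4 (period 4).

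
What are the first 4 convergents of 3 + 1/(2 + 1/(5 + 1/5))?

3/1, 7/2, 38/11, 197/57

Using the convergent recurrence p_i = a_i*p_{i-1} + p_{i-2}, q_i = a_i*q_{i-1} + q_{i-2} with p_{-2}=0, p_{-1}=1, q_{-2}=1, q_{-1}=0:
  i=0: a_0=3, p_0 = 3*1 + 0 = 3, q_0 = 3*0 + 1 = 1.
  i=1: a_1=2, p_1 = 2*3 + 1 = 7, q_1 = 2*1 + 0 = 2.
  i=2: a_2=5, p_2 = 5*7 + 3 = 38, q_2 = 5*2 + 1 = 11.
  i=3: a_3=5, p_3 = 5*38 + 7 = 197, q_3 = 5*11 + 2 = 57.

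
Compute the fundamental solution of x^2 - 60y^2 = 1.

First expand sqrt(60) as a continued fraction. With x_i = (sqrt(60) + m_i)/d_i and (m_0, d_0) = (0, 1): a_0 = floor(sqrt(60)) = 7, since 7^2 = 49 <= 60 < 64 = 8^2.
Iterate m_{i+1} = d_i*a_i - m_i, d_{i+1} = (60 - m_{i+1}^2)/d_i, a_{i+1} = floor((a_0 + m_{i+1})/d_{i+1}):
  m_1 = 1*7 - 0 = 7, d_1 = (60 - 7^2)/1 = 11/1 = 11, a_1 = floor((7 + 7)/11) = 1.
  m_2 = 11*1 - 7 = 4, d_2 = (60 - 4^2)/11 = 44/11 = 4, a_2 = floor((7 + 4)/4) = 2.
  m_3 = 4*2 - 4 = 4, d_3 = (60 - 4^2)/4 = 44/4 = 11, a_3 = floor((7 + 4)/11) = 1.
  m_4 = 11*1 - 4 = 7, d_4 = (60 - 7^2)/11 = 11/11 = 1, a_4 = floor((7 + 7)/1) = 14.
  m_5 = 1*14 - 7 = 7, d_5 = (60 - 7^2)/1 = 11/1 = 11: (m_5, d_5) = (m_1, d_1) = (7, 11), so from here the quotients repeat a_1, ..., a_4; the period length is 4.
So sqrt(60) = [7; (1, 2, 1, 14)] with period length k = 4.
k is even, so the fundamental solution of x^2 - 60y^2 = 1 is (p_{k-1}, q_{k-1}) = (p_3, q_3); compute convergents through index 3.
Convergents (p_i = a_i*p_{i-1} + p_{i-2}, q_i = a_i*q_{i-1} + q_{i-2} with p_{-2}=0, p_{-1}=1, q_{-2}=1, q_{-1}=0):
  i=0: a_0=7, p_0 = 7*1 + 0 = 7, q_0 = 7*0 + 1 = 1.
  i=1: a_1=1, p_1 = 1*7 + 1 = 8, q_1 = 1*1 + 0 = 1.
  i=2: a_2=2, p_2 = 2*8 + 7 = 23, q_2 = 2*1 + 1 = 3.
  i=3: a_3=1, p_3 = 1*23 + 8 = 31, q_3 = 1*3 + 1 = 4.
Check: 31^2 - 60*4^2 = 961 - 960 = 1, so (x, y) = (31, 4) solves the equation, and by the theorem it is the least positive solution.

(x, y) = (31, 4)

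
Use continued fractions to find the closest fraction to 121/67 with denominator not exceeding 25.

Expand x = 121/67 as a continued fraction with the Euclidean algorithm:
  121 = 1*67 + 54, so a_0 = 1.
  67 = 1*54 + 13, so a_1 = 1.
  54 = 4*13 + 2, so a_2 = 4.
  13 = 6*2 + 1, so a_3 = 6.
  2 = 2*1 + 0, so a_4 = 2.
so x = [1; 1, 4, 6, 2].
Convergents (p_i = a_i*p_{i-1} + p_{i-2}, q_i = a_i*q_{i-1} + q_{i-2} with p_{-2}=0, p_{-1}=1, q_{-2}=1, q_{-1}=0), until the denominator exceeds 25:
  i=0: a_0=1, p_0 = 1*1 + 0 = 1, q_0 = 1*0 + 1 = 1.
  i=1: a_1=1, p_1 = 1*1 + 1 = 2, q_1 = 1*1 + 0 = 1.
  i=2: a_2=4, p_2 = 4*2 + 1 = 9, q_2 = 4*1 + 1 = 5.
  i=3: a_3=6, p_3 = 6*9 + 2 = 56, q_3 = 6*5 + 1 = 31.
q_3 = 31 > 25, so the last convergent with denominator <= 25 is p_2/q_2 = 9/5.
The closest fraction with denominator <= 25 is either p_2/q_2 or the intermediate fraction (k*p_2 + p_1)/(k*q_2 + q_1) with the largest k >= 1 whose denominator stays <= 25; these approach x as k grows, and every other convergent or intermediate fraction in range is farther away.
Largest k: floor((25 - q_1)/q_2) = floor((25 - 1)/5) = 4.
That gives (4*9 + 2)/(4*5 + 1) = 38/21.
Compare the errors: |x - 9/5| = |121*5 - 9*67|/(67*5) = 2/335, and |x - 38/21| = |121*21 - 38*67|/(67*21) = 5/1407.
Cross-multiplying, 5*335 = 1675 < 2814 = 2*1407, so 5/1407 is smaller: the intermediate fraction 38/21 is closer to x than 9/5.

38/21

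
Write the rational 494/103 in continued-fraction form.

Run the Euclidean algorithm on 494 and 103; the successive quotients are the partial quotients a_0, a_1, ... (each step inverts the fractional part left over by the previous one):
  494 = 4*103 + 82, so a_0 = 4.
  103 = 1*82 + 21, so a_1 = 1.
  82 = 3*21 + 19, so a_2 = 3.
  21 = 1*19 + 2, so a_3 = 1.
  19 = 9*2 + 1, so a_4 = 9.
  2 = 2*1 + 0, so a_5 = 2.
The remainder reaches 0 after 6 divisions, so the expansion has 6 partial quotients, read off in order.

[4; 1, 3, 1, 9, 2]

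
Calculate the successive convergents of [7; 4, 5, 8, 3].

7/1, 29/4, 152/21, 1245/172, 3887/537

Using the convergent recurrence p_i = a_i*p_{i-1} + p_{i-2}, q_i = a_i*q_{i-1} + q_{i-2} with p_{-2}=0, p_{-1}=1, q_{-2}=1, q_{-1}=0:
  i=0: a_0=7, p_0 = 7*1 + 0 = 7, q_0 = 7*0 + 1 = 1.
  i=1: a_1=4, p_1 = 4*7 + 1 = 29, q_1 = 4*1 + 0 = 4.
  i=2: a_2=5, p_2 = 5*29 + 7 = 152, q_2 = 5*4 + 1 = 21.
  i=3: a_3=8, p_3 = 8*152 + 29 = 1245, q_3 = 8*21 + 4 = 172.
  i=4: a_4=3, p_4 = 3*1245 + 152 = 3887, q_4 = 3*172 + 21 = 537.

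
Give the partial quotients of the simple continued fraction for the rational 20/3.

Run the Euclidean algorithm on 20 and 3; the successive quotients are the partial quotients a_0, a_1, ... (each step inverts the fractional part left over by the previous one):
  20 = 6*3 + 2, so a_0 = 6.
  3 = 1*2 + 1, so a_1 = 1.
  2 = 2*1 + 0, so a_2 = 2.
The remainder reaches 0 after 3 divisions, so the expansion has 3 partial quotients, read off in order.

[6; 1, 2]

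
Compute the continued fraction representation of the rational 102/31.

[3; 3, 2, 4]

Run the Euclidean algorithm on 102 and 31; the successive quotients are the partial quotients a_0, a_1, ... (each step inverts the fractional part left over by the previous one):
  102 = 3*31 + 9, so a_0 = 3.
  31 = 3*9 + 4, so a_1 = 3.
  9 = 2*4 + 1, so a_2 = 2.
  4 = 4*1 + 0, so a_3 = 4.
The remainder reaches 0 after 4 divisions, so the expansion has 4 partial quotients, read off in order.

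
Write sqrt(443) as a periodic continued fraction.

[21; (21, 42)]

Write x_i = (sqrt(443) + m_i)/d_i with (m_0, d_0) = (0, 1). a_0 = floor(sqrt(443)) = 21, since 21^2 = 441 <= 443 < 484 = 22^2.
Iterate m_{i+1} = d_i*a_i - m_i, d_{i+1} = (443 - m_{i+1}^2)/d_i, a_{i+1} = floor((a_0 + m_{i+1})/d_{i+1}):
  m_1 = 1*21 - 0 = 21, d_1 = (443 - 21^2)/1 = 2/1 = 2, a_1 = floor((21 + 21)/2) = 21.
  m_2 = 2*21 - 21 = 21, d_2 = (443 - 21^2)/2 = 2/2 = 1, a_2 = floor((21 + 21)/1) = 42.
  m_3 = 1*42 - 21 = 21, d_3 = (443 - 21^2)/1 = 2/1 = 2: (m_3, d_3) = (m_1, d_1) = (21, 2), so from here the quotients repeat a_1, a_2; the period length is 2.
Hence the expansion of sqrt(443) is a_0 = 21 followed by the repeating block 21, 42 (period 2).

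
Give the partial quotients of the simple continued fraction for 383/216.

[1; 1, 3, 2, 2, 4, 2]

Run the Euclidean algorithm on 383 and 216; the successive quotients are the partial quotients a_0, a_1, ... (each step inverts the fractional part left over by the previous one):
  383 = 1*216 + 167, so a_0 = 1.
  216 = 1*167 + 49, so a_1 = 1.
  167 = 3*49 + 20, so a_2 = 3.
  49 = 2*20 + 9, so a_3 = 2.
  20 = 2*9 + 2, so a_4 = 2.
  9 = 4*2 + 1, so a_5 = 4.
  2 = 2*1 + 0, so a_6 = 2.
The remainder reaches 0 after 7 divisions, so the expansion has 7 partial quotients, read off in order.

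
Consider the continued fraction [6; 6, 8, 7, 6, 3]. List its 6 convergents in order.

6/1, 37/6, 302/49, 2151/349, 13208/2143, 41775/6778

Using the convergent recurrence p_i = a_i*p_{i-1} + p_{i-2}, q_i = a_i*q_{i-1} + q_{i-2} with p_{-2}=0, p_{-1}=1, q_{-2}=1, q_{-1}=0:
  i=0: a_0=6, p_0 = 6*1 + 0 = 6, q_0 = 6*0 + 1 = 1.
  i=1: a_1=6, p_1 = 6*6 + 1 = 37, q_1 = 6*1 + 0 = 6.
  i=2: a_2=8, p_2 = 8*37 + 6 = 302, q_2 = 8*6 + 1 = 49.
  i=3: a_3=7, p_3 = 7*302 + 37 = 2151, q_3 = 7*49 + 6 = 349.
  i=4: a_4=6, p_4 = 6*2151 + 302 = 13208, q_4 = 6*349 + 49 = 2143.
  i=5: a_5=3, p_5 = 3*13208 + 2151 = 41775, q_5 = 3*2143 + 349 = 6778.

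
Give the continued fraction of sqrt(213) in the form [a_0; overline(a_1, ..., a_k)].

[14; overline(1, 1, 2, 6, 1, 8, 1, 6, 2, 1, 1, 28)]

Write x_i = (sqrt(213) + m_i)/d_i with (m_0, d_0) = (0, 1). a_0 = floor(sqrt(213)) = 14, since 14^2 = 196 <= 213 < 225 = 15^2.
Iterate m_{i+1} = d_i*a_i - m_i, d_{i+1} = (213 - m_{i+1}^2)/d_i, a_{i+1} = floor((a_0 + m_{i+1})/d_{i+1}):
  m_1 = 1*14 - 0 = 14, d_1 = (213 - 14^2)/1 = 17/1 = 17, a_1 = floor((14 + 14)/17) = 1.
  m_2 = 17*1 - 14 = 3, d_2 = (213 - 3^2)/17 = 204/17 = 12, a_2 = floor((14 + 3)/12) = 1.
  m_3 = 12*1 - 3 = 9, d_3 = (213 - 9^2)/12 = 132/12 = 11, a_3 = floor((14 + 9)/11) = 2.
  m_4 = 11*2 - 9 = 13, d_4 = (213 - 13^2)/11 = 44/11 = 4, a_4 = floor((14 + 13)/4) = 6.
  m_5 = 4*6 - 13 = 11, d_5 = (213 - 11^2)/4 = 92/4 = 23, a_5 = floor((14 + 11)/23) = 1.
  m_6 = 23*1 - 11 = 12, d_6 = (213 - 12^2)/23 = 69/23 = 3, a_6 = floor((14 + 12)/3) = 8.
  m_7 = 3*8 - 12 = 12, d_7 = (213 - 12^2)/3 = 69/3 = 23, a_7 = floor((14 + 12)/23) = 1.
  m_8 = 23*1 - 12 = 11, d_8 = (213 - 11^2)/23 = 92/23 = 4, a_8 = floor((14 + 11)/4) = 6.
  m_9 = 4*6 - 11 = 13, d_9 = (213 - 13^2)/4 = 44/4 = 11, a_9 = floor((14 + 13)/11) = 2.
  m_10 = 11*2 - 13 = 9, d_10 = (213 - 9^2)/11 = 132/11 = 12, a_10 = floor((14 + 9)/12) = 1.
  m_11 = 12*1 - 9 = 3, d_11 = (213 - 3^2)/12 = 204/12 = 17, a_11 = floor((14 + 3)/17) = 1.
  m_12 = 17*1 - 3 = 14, d_12 = (213 - 14^2)/17 = 17/17 = 1, a_12 = floor((14 + 14)/1) = 28.
  m_13 = 1*28 - 14 = 14, d_13 = (213 - 14^2)/1 = 17/1 = 17: (m_13, d_13) = (m_1, d_1) = (14, 17), so from here the quotients repeat a_1, ..., a_12; the period length is 12.
Hence the expansion of sqrt(213) is a_0 = 14 followed by the repeating block 1, 1, 2, 6, 1, 8, 1, 6, 2, 1, 1, 28 (period 12).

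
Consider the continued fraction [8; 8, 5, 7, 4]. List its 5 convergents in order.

Using the convergent recurrence p_i = a_i*p_{i-1} + p_{i-2}, q_i = a_i*q_{i-1} + q_{i-2} with p_{-2}=0, p_{-1}=1, q_{-2}=1, q_{-1}=0:
  i=0: a_0=8, p_0 = 8*1 + 0 = 8, q_0 = 8*0 + 1 = 1.
  i=1: a_1=8, p_1 = 8*8 + 1 = 65, q_1 = 8*1 + 0 = 8.
  i=2: a_2=5, p_2 = 5*65 + 8 = 333, q_2 = 5*8 + 1 = 41.
  i=3: a_3=7, p_3 = 7*333 + 65 = 2396, q_3 = 7*41 + 8 = 295.
  i=4: a_4=4, p_4 = 4*2396 + 333 = 9917, q_4 = 4*295 + 41 = 1221.

8/1, 65/8, 333/41, 2396/295, 9917/1221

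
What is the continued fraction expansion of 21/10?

Run the Euclidean algorithm on 21 and 10; the successive quotients are the partial quotients a_0, a_1, ... (each step inverts the fractional part left over by the previous one):
  21 = 2*10 + 1, so a_0 = 2.
  10 = 10*1 + 0, so a_1 = 10.
The remainder reaches 0 after 2 divisions, so the expansion has 2 partial quotients, read off in order.

[2; 10]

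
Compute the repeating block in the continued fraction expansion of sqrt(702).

Write x_i = (sqrt(702) + m_i)/d_i with (m_0, d_0) = (0, 1). a_0 = floor(sqrt(702)) = 26, since 26^2 = 676 <= 702 < 729 = 27^2.
Iterate m_{i+1} = d_i*a_i - m_i, d_{i+1} = (702 - m_{i+1}^2)/d_i, a_{i+1} = floor((a_0 + m_{i+1})/d_{i+1}):
  m_1 = 1*26 - 0 = 26, d_1 = (702 - 26^2)/1 = 26/1 = 26, a_1 = floor((26 + 26)/26) = 2.
  m_2 = 26*2 - 26 = 26, d_2 = (702 - 26^2)/26 = 26/26 = 1, a_2 = floor((26 + 26)/1) = 52.
  m_3 = 1*52 - 26 = 26, d_3 = (702 - 26^2)/1 = 26/1 = 26: (m_3, d_3) = (m_1, d_1) = (26, 26), so from here the quotients repeat a_1, a_2; the period length is 2.
Hence the expansion of sqrt(702) is a_0 = 26 followed by the repeating block 2, 52 (period 2).

[26; (2, 52)]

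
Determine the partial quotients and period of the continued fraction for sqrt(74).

Write x_i = (sqrt(74) + m_i)/d_i with (m_0, d_0) = (0, 1). a_0 = floor(sqrt(74)) = 8, since 8^2 = 64 <= 74 < 81 = 9^2.
Iterate m_{i+1} = d_i*a_i - m_i, d_{i+1} = (74 - m_{i+1}^2)/d_i, a_{i+1} = floor((a_0 + m_{i+1})/d_{i+1}):
  m_1 = 1*8 - 0 = 8, d_1 = (74 - 8^2)/1 = 10/1 = 10, a_1 = floor((8 + 8)/10) = 1.
  m_2 = 10*1 - 8 = 2, d_2 = (74 - 2^2)/10 = 70/10 = 7, a_2 = floor((8 + 2)/7) = 1.
  m_3 = 7*1 - 2 = 5, d_3 = (74 - 5^2)/7 = 49/7 = 7, a_3 = floor((8 + 5)/7) = 1.
  m_4 = 7*1 - 5 = 2, d_4 = (74 - 2^2)/7 = 70/7 = 10, a_4 = floor((8 + 2)/10) = 1.
  m_5 = 10*1 - 2 = 8, d_5 = (74 - 8^2)/10 = 10/10 = 1, a_5 = floor((8 + 8)/1) = 16.
  m_6 = 1*16 - 8 = 8, d_6 = (74 - 8^2)/1 = 10/1 = 10: (m_6, d_6) = (m_1, d_1) = (8, 10), so from here the quotients repeat a_1, ..., a_5; the period length is 5.
Hence the expansion of sqrt(74) is a_0 = 8 followed by the repeating block 1, 1, 1, 1, 16 (period 5).

[8; (1, 1, 1, 1, 16)]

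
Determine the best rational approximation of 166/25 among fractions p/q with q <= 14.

Expand x = 166/25 as a continued fraction with the Euclidean algorithm:
  166 = 6*25 + 16, so a_0 = 6.
  25 = 1*16 + 9, so a_1 = 1.
  16 = 1*9 + 7, so a_2 = 1.
  9 = 1*7 + 2, so a_3 = 1.
  7 = 3*2 + 1, so a_4 = 3.
  2 = 2*1 + 0, so a_5 = 2.
so x = [6; 1, 1, 1, 3, 2].
Convergents (p_i = a_i*p_{i-1} + p_{i-2}, q_i = a_i*q_{i-1} + q_{i-2} with p_{-2}=0, p_{-1}=1, q_{-2}=1, q_{-1}=0), until the denominator exceeds 14:
  i=0: a_0=6, p_0 = 6*1 + 0 = 6, q_0 = 6*0 + 1 = 1.
  i=1: a_1=1, p_1 = 1*6 + 1 = 7, q_1 = 1*1 + 0 = 1.
  i=2: a_2=1, p_2 = 1*7 + 6 = 13, q_2 = 1*1 + 1 = 2.
  i=3: a_3=1, p_3 = 1*13 + 7 = 20, q_3 = 1*2 + 1 = 3.
  i=4: a_4=3, p_4 = 3*20 + 13 = 73, q_4 = 3*3 + 2 = 11.
  i=5: a_5=2, p_5 = 2*73 + 20 = 166, q_5 = 2*11 + 3 = 25.
q_5 = 25 > 14, so the last convergent with denominator <= 14 is p_4/q_4 = 73/11.
The closest fraction with denominator <= 14 is either p_4/q_4 or the intermediate fraction (k*p_4 + p_3)/(k*q_4 + q_3) with the largest k >= 1 whose denominator stays <= 14; these approach x as k grows, and every other convergent or intermediate fraction in range is farther away.
Largest k: floor((14 - q_3)/q_4) = floor((14 - 3)/11) = 1.
That gives (1*73 + 20)/(1*11 + 3) = 93/14.
Compare the errors: |x - 73/11| = |166*11 - 73*25|/(25*11) = 1/275, and |x - 93/14| = |166*14 - 93*25|/(25*14) = 1/350.
Cross-multiplying, 1*275 = 275 < 350 = 1*350, so 1/350 is smaller: the intermediate fraction 93/14 is closer to x than 73/11.

93/14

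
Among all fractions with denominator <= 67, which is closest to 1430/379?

83/22

Expand x = 1430/379 as a continued fraction with the Euclidean algorithm:
  1430 = 3*379 + 293, so a_0 = 3.
  379 = 1*293 + 86, so a_1 = 1.
  293 = 3*86 + 35, so a_2 = 3.
  86 = 2*35 + 16, so a_3 = 2.
  35 = 2*16 + 3, so a_4 = 2.
  16 = 5*3 + 1, so a_5 = 5.
  3 = 3*1 + 0, so a_6 = 3.
so x = [3; 1, 3, 2, 2, 5, 3].
Convergents (p_i = a_i*p_{i-1} + p_{i-2}, q_i = a_i*q_{i-1} + q_{i-2} with p_{-2}=0, p_{-1}=1, q_{-2}=1, q_{-1}=0), until the denominator exceeds 67:
  i=0: a_0=3, p_0 = 3*1 + 0 = 3, q_0 = 3*0 + 1 = 1.
  i=1: a_1=1, p_1 = 1*3 + 1 = 4, q_1 = 1*1 + 0 = 1.
  i=2: a_2=3, p_2 = 3*4 + 3 = 15, q_2 = 3*1 + 1 = 4.
  i=3: a_3=2, p_3 = 2*15 + 4 = 34, q_3 = 2*4 + 1 = 9.
  i=4: a_4=2, p_4 = 2*34 + 15 = 83, q_4 = 2*9 + 4 = 22.
  i=5: a_5=5, p_5 = 5*83 + 34 = 449, q_5 = 5*22 + 9 = 119.
q_5 = 119 > 67, so the last convergent with denominator <= 67 is p_4/q_4 = 83/22.
The closest fraction with denominator <= 67 is either p_4/q_4 or the intermediate fraction (k*p_4 + p_3)/(k*q_4 + q_3) with the largest k >= 1 whose denominator stays <= 67; these approach x as k grows, and every other convergent or intermediate fraction in range is farther away.
Largest k: floor((67 - q_3)/q_4) = floor((67 - 9)/22) = 2.
That gives (2*83 + 34)/(2*22 + 9) = 200/53.
Compare the errors: |x - 83/22| = |1430*22 - 83*379|/(379*22) = 3/8338, and |x - 200/53| = |1430*53 - 200*379|/(379*53) = 10/20087.
Cross-multiplying, 3*20087 = 60261 < 83380 = 10*8338, so 3/8338 is smaller: the convergent 83/22 is closer to x than 200/53.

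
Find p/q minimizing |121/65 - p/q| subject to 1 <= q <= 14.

13/7

Expand x = 121/65 as a continued fraction with the Euclidean algorithm:
  121 = 1*65 + 56, so a_0 = 1.
  65 = 1*56 + 9, so a_1 = 1.
  56 = 6*9 + 2, so a_2 = 6.
  9 = 4*2 + 1, so a_3 = 4.
  2 = 2*1 + 0, so a_4 = 2.
so x = [1; 1, 6, 4, 2].
Convergents (p_i = a_i*p_{i-1} + p_{i-2}, q_i = a_i*q_{i-1} + q_{i-2} with p_{-2}=0, p_{-1}=1, q_{-2}=1, q_{-1}=0), until the denominator exceeds 14:
  i=0: a_0=1, p_0 = 1*1 + 0 = 1, q_0 = 1*0 + 1 = 1.
  i=1: a_1=1, p_1 = 1*1 + 1 = 2, q_1 = 1*1 + 0 = 1.
  i=2: a_2=6, p_2 = 6*2 + 1 = 13, q_2 = 6*1 + 1 = 7.
  i=3: a_3=4, p_3 = 4*13 + 2 = 54, q_3 = 4*7 + 1 = 29.
q_3 = 29 > 14, so the last convergent with denominator <= 14 is p_2/q_2 = 13/7.
The closest fraction with denominator <= 14 is either p_2/q_2 or the intermediate fraction (k*p_2 + p_1)/(k*q_2 + q_1) with the largest k >= 1 whose denominator stays <= 14; these approach x as k grows, and every other convergent or intermediate fraction in range is farther away.
Largest k: floor((14 - q_1)/q_2) = floor((14 - 1)/7) = 1.
That gives (1*13 + 2)/(1*7 + 1) = 15/8.
Compare the errors: |x - 13/7| = |121*7 - 13*65|/(65*7) = 2/455, and |x - 15/8| = |121*8 - 15*65|/(65*8) = 7/520.
Cross-multiplying, 2*520 = 1040 < 3185 = 7*455, so 2/455 is smaller: the convergent 13/7 is closer to x than 15/8.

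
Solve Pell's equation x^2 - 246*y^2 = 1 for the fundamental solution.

First expand sqrt(246) as a continued fraction. With x_i = (sqrt(246) + m_i)/d_i and (m_0, d_0) = (0, 1): a_0 = floor(sqrt(246)) = 15, since 15^2 = 225 <= 246 < 256 = 16^2.
Iterate m_{i+1} = d_i*a_i - m_i, d_{i+1} = (246 - m_{i+1}^2)/d_i, a_{i+1} = floor((a_0 + m_{i+1})/d_{i+1}):
  m_1 = 1*15 - 0 = 15, d_1 = (246 - 15^2)/1 = 21/1 = 21, a_1 = floor((15 + 15)/21) = 1.
  m_2 = 21*1 - 15 = 6, d_2 = (246 - 6^2)/21 = 210/21 = 10, a_2 = floor((15 + 6)/10) = 2.
  m_3 = 10*2 - 6 = 14, d_3 = (246 - 14^2)/10 = 50/10 = 5, a_3 = floor((15 + 14)/5) = 5.
  m_4 = 5*5 - 14 = 11, d_4 = (246 - 11^2)/5 = 125/5 = 25, a_4 = floor((15 + 11)/25) = 1.
  m_5 = 25*1 - 11 = 14, d_5 = (246 - 14^2)/25 = 50/25 = 2, a_5 = floor((15 + 14)/2) = 14.
  m_6 = 2*14 - 14 = 14, d_6 = (246 - 14^2)/2 = 50/2 = 25, a_6 = floor((15 + 14)/25) = 1.
  m_7 = 25*1 - 14 = 11, d_7 = (246 - 11^2)/25 = 125/25 = 5, a_7 = floor((15 + 11)/5) = 5.
  m_8 = 5*5 - 11 = 14, d_8 = (246 - 14^2)/5 = 50/5 = 10, a_8 = floor((15 + 14)/10) = 2.
  m_9 = 10*2 - 14 = 6, d_9 = (246 - 6^2)/10 = 210/10 = 21, a_9 = floor((15 + 6)/21) = 1.
  m_10 = 21*1 - 6 = 15, d_10 = (246 - 15^2)/21 = 21/21 = 1, a_10 = floor((15 + 15)/1) = 30.
  m_11 = 1*30 - 15 = 15, d_11 = (246 - 15^2)/1 = 21/1 = 21: (m_11, d_11) = (m_1, d_1) = (15, 21), so from here the quotients repeat a_1, ..., a_10; the period length is 10.
So sqrt(246) = [15; (1, 2, 5, 1, 14, 1, 5, 2, 1, 30)] with period length k = 10.
k is even, so the fundamental solution of x^2 - 246y^2 = 1 is (p_{k-1}, q_{k-1}) = (p_9, q_9); compute convergents through index 9.
Convergents (p_i = a_i*p_{i-1} + p_{i-2}, q_i = a_i*q_{i-1} + q_{i-2} with p_{-2}=0, p_{-1}=1, q_{-2}=1, q_{-1}=0):
  i=0: a_0=15, p_0 = 15*1 + 0 = 15, q_0 = 15*0 + 1 = 1.
  i=1: a_1=1, p_1 = 1*15 + 1 = 16, q_1 = 1*1 + 0 = 1.
  i=2: a_2=2, p_2 = 2*16 + 15 = 47, q_2 = 2*1 + 1 = 3.
  i=3: a_3=5, p_3 = 5*47 + 16 = 251, q_3 = 5*3 + 1 = 16.
  i=4: a_4=1, p_4 = 1*251 + 47 = 298, q_4 = 1*16 + 3 = 19.
  i=5: a_5=14, p_5 = 14*298 + 251 = 4423, q_5 = 14*19 + 16 = 282.
  i=6: a_6=1, p_6 = 1*4423 + 298 = 4721, q_6 = 1*282 + 19 = 301.
  i=7: a_7=5, p_7 = 5*4721 + 4423 = 28028, q_7 = 5*301 + 282 = 1787.
  i=8: a_8=2, p_8 = 2*28028 + 4721 = 60777, q_8 = 2*1787 + 301 = 3875.
  i=9: a_9=1, p_9 = 1*60777 + 28028 = 88805, q_9 = 1*3875 + 1787 = 5662.
Check: 88805^2 - 246*5662^2 = 7886328025 - 7886328024 = 1, so (x, y) = (88805, 5662) solves the equation, and by the theorem it is the least positive solution.

(x, y) = (88805, 5662)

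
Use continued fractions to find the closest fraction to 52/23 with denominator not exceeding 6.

Expand x = 52/23 as a continued fraction with the Euclidean algorithm:
  52 = 2*23 + 6, so a_0 = 2.
  23 = 3*6 + 5, so a_1 = 3.
  6 = 1*5 + 1, so a_2 = 1.
  5 = 5*1 + 0, so a_3 = 5.
so x = [2; 3, 1, 5].
Convergents (p_i = a_i*p_{i-1} + p_{i-2}, q_i = a_i*q_{i-1} + q_{i-2} with p_{-2}=0, p_{-1}=1, q_{-2}=1, q_{-1}=0), until the denominator exceeds 6:
  i=0: a_0=2, p_0 = 2*1 + 0 = 2, q_0 = 2*0 + 1 = 1.
  i=1: a_1=3, p_1 = 3*2 + 1 = 7, q_1 = 3*1 + 0 = 3.
  i=2: a_2=1, p_2 = 1*7 + 2 = 9, q_2 = 1*3 + 1 = 4.
  i=3: a_3=5, p_3 = 5*9 + 7 = 52, q_3 = 5*4 + 3 = 23.
q_3 = 23 > 6, so the last convergent with denominator <= 6 is p_2/q_2 = 9/4.
The closest fraction with denominator <= 6 is either p_2/q_2 or the intermediate fraction (k*p_2 + p_1)/(k*q_2 + q_1) with the largest k >= 1 whose denominator stays <= 6; these approach x as k grows, and every other convergent or intermediate fraction in range is farther away.
Largest k: floor((6 - q_1)/q_2) = floor((6 - 3)/4) = 0.
Since k = 0, no intermediate fraction beyond p_2/q_2 has denominator <= 6, so the convergent 9/4 is the closest (its error is |52*4 - 9*23|/(23*4) = 1/92).

9/4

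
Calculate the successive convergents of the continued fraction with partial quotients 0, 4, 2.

Using the convergent recurrence p_i = a_i*p_{i-1} + p_{i-2}, q_i = a_i*q_{i-1} + q_{i-2} with p_{-2}=0, p_{-1}=1, q_{-2}=1, q_{-1}=0:
  i=0: a_0=0, p_0 = 0*1 + 0 = 0, q_0 = 0*0 + 1 = 1.
  i=1: a_1=4, p_1 = 4*0 + 1 = 1, q_1 = 4*1 + 0 = 4.
  i=2: a_2=2, p_2 = 2*1 + 0 = 2, q_2 = 2*4 + 1 = 9.

0/1, 1/4, 2/9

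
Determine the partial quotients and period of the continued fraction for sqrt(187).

Write x_i = (sqrt(187) + m_i)/d_i with (m_0, d_0) = (0, 1). a_0 = floor(sqrt(187)) = 13, since 13^2 = 169 <= 187 < 196 = 14^2.
Iterate m_{i+1} = d_i*a_i - m_i, d_{i+1} = (187 - m_{i+1}^2)/d_i, a_{i+1} = floor((a_0 + m_{i+1})/d_{i+1}):
  m_1 = 1*13 - 0 = 13, d_1 = (187 - 13^2)/1 = 18/1 = 18, a_1 = floor((13 + 13)/18) = 1.
  m_2 = 18*1 - 13 = 5, d_2 = (187 - 5^2)/18 = 162/18 = 9, a_2 = floor((13 + 5)/9) = 2.
  m_3 = 9*2 - 5 = 13, d_3 = (187 - 13^2)/9 = 18/9 = 2, a_3 = floor((13 + 13)/2) = 13.
  m_4 = 2*13 - 13 = 13, d_4 = (187 - 13^2)/2 = 18/2 = 9, a_4 = floor((13 + 13)/9) = 2.
  m_5 = 9*2 - 13 = 5, d_5 = (187 - 5^2)/9 = 162/9 = 18, a_5 = floor((13 + 5)/18) = 1.
  m_6 = 18*1 - 5 = 13, d_6 = (187 - 13^2)/18 = 18/18 = 1, a_6 = floor((13 + 13)/1) = 26.
  m_7 = 1*26 - 13 = 13, d_7 = (187 - 13^2)/1 = 18/1 = 18: (m_7, d_7) = (m_1, d_1) = (13, 18), so from here the quotients repeat a_1, ..., a_6; the period length is 6.
Hence the expansion of sqrt(187) is a_0 = 13 followed by the repeating block 1, 2, 13, 2, 1, 26 (period 6).

[13; (1, 2, 13, 2, 1, 26)]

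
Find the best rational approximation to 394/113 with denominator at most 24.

80/23

Expand x = 394/113 as a continued fraction with the Euclidean algorithm:
  394 = 3*113 + 55, so a_0 = 3.
  113 = 2*55 + 3, so a_1 = 2.
  55 = 18*3 + 1, so a_2 = 18.
  3 = 3*1 + 0, so a_3 = 3.
so x = [3; 2, 18, 3].
Convergents (p_i = a_i*p_{i-1} + p_{i-2}, q_i = a_i*q_{i-1} + q_{i-2} with p_{-2}=0, p_{-1}=1, q_{-2}=1, q_{-1}=0), until the denominator exceeds 24:
  i=0: a_0=3, p_0 = 3*1 + 0 = 3, q_0 = 3*0 + 1 = 1.
  i=1: a_1=2, p_1 = 2*3 + 1 = 7, q_1 = 2*1 + 0 = 2.
  i=2: a_2=18, p_2 = 18*7 + 3 = 129, q_2 = 18*2 + 1 = 37.
q_2 = 37 > 24, so the last convergent with denominator <= 24 is p_1/q_1 = 7/2.
The closest fraction with denominator <= 24 is either p_1/q_1 or the intermediate fraction (k*p_1 + p_0)/(k*q_1 + q_0) with the largest k >= 1 whose denominator stays <= 24; these approach x as k grows, and every other convergent or intermediate fraction in range is farther away.
Largest k: floor((24 - q_0)/q_1) = floor((24 - 1)/2) = 11.
That gives (11*7 + 3)/(11*2 + 1) = 80/23.
Compare the errors: |x - 7/2| = |394*2 - 7*113|/(113*2) = 3/226, and |x - 80/23| = |394*23 - 80*113|/(113*23) = 22/2599.
Cross-multiplying, 22*226 = 4972 < 7797 = 3*2599, so 22/2599 is smaller: the intermediate fraction 80/23 is closer to x than 7/2.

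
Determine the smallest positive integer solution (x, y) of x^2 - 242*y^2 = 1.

(x, y) = (19601, 1260)

First expand sqrt(242) as a continued fraction. With x_i = (sqrt(242) + m_i)/d_i and (m_0, d_0) = (0, 1): a_0 = floor(sqrt(242)) = 15, since 15^2 = 225 <= 242 < 256 = 16^2.
Iterate m_{i+1} = d_i*a_i - m_i, d_{i+1} = (242 - m_{i+1}^2)/d_i, a_{i+1} = floor((a_0 + m_{i+1})/d_{i+1}):
  m_1 = 1*15 - 0 = 15, d_1 = (242 - 15^2)/1 = 17/1 = 17, a_1 = floor((15 + 15)/17) = 1.
  m_2 = 17*1 - 15 = 2, d_2 = (242 - 2^2)/17 = 238/17 = 14, a_2 = floor((15 + 2)/14) = 1.
  m_3 = 14*1 - 2 = 12, d_3 = (242 - 12^2)/14 = 98/14 = 7, a_3 = floor((15 + 12)/7) = 3.
  m_4 = 7*3 - 12 = 9, d_4 = (242 - 9^2)/7 = 161/7 = 23, a_4 = floor((15 + 9)/23) = 1.
  m_5 = 23*1 - 9 = 14, d_5 = (242 - 14^2)/23 = 46/23 = 2, a_5 = floor((15 + 14)/2) = 14.
  m_6 = 2*14 - 14 = 14, d_6 = (242 - 14^2)/2 = 46/2 = 23, a_6 = floor((15 + 14)/23) = 1.
  m_7 = 23*1 - 14 = 9, d_7 = (242 - 9^2)/23 = 161/23 = 7, a_7 = floor((15 + 9)/7) = 3.
  m_8 = 7*3 - 9 = 12, d_8 = (242 - 12^2)/7 = 98/7 = 14, a_8 = floor((15 + 12)/14) = 1.
  m_9 = 14*1 - 12 = 2, d_9 = (242 - 2^2)/14 = 238/14 = 17, a_9 = floor((15 + 2)/17) = 1.
  m_10 = 17*1 - 2 = 15, d_10 = (242 - 15^2)/17 = 17/17 = 1, a_10 = floor((15 + 15)/1) = 30.
  m_11 = 1*30 - 15 = 15, d_11 = (242 - 15^2)/1 = 17/1 = 17: (m_11, d_11) = (m_1, d_1) = (15, 17), so from here the quotients repeat a_1, ..., a_10; the period length is 10.
So sqrt(242) = [15; (1, 1, 3, 1, 14, 1, 3, 1, 1, 30)] with period length k = 10.
k is even, so the fundamental solution of x^2 - 242y^2 = 1 is (p_{k-1}, q_{k-1}) = (p_9, q_9); compute convergents through index 9.
Convergents (p_i = a_i*p_{i-1} + p_{i-2}, q_i = a_i*q_{i-1} + q_{i-2} with p_{-2}=0, p_{-1}=1, q_{-2}=1, q_{-1}=0):
  i=0: a_0=15, p_0 = 15*1 + 0 = 15, q_0 = 15*0 + 1 = 1.
  i=1: a_1=1, p_1 = 1*15 + 1 = 16, q_1 = 1*1 + 0 = 1.
  i=2: a_2=1, p_2 = 1*16 + 15 = 31, q_2 = 1*1 + 1 = 2.
  i=3: a_3=3, p_3 = 3*31 + 16 = 109, q_3 = 3*2 + 1 = 7.
  i=4: a_4=1, p_4 = 1*109 + 31 = 140, q_4 = 1*7 + 2 = 9.
  i=5: a_5=14, p_5 = 14*140 + 109 = 2069, q_5 = 14*9 + 7 = 133.
  i=6: a_6=1, p_6 = 1*2069 + 140 = 2209, q_6 = 1*133 + 9 = 142.
  i=7: a_7=3, p_7 = 3*2209 + 2069 = 8696, q_7 = 3*142 + 133 = 559.
  i=8: a_8=1, p_8 = 1*8696 + 2209 = 10905, q_8 = 1*559 + 142 = 701.
  i=9: a_9=1, p_9 = 1*10905 + 8696 = 19601, q_9 = 1*701 + 559 = 1260.
Check: 19601^2 - 242*1260^2 = 384199201 - 384199200 = 1, so (x, y) = (19601, 1260) solves the equation, and by the theorem it is the least positive solution.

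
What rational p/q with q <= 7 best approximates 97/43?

Expand x = 97/43 as a continued fraction with the Euclidean algorithm:
  97 = 2*43 + 11, so a_0 = 2.
  43 = 3*11 + 10, so a_1 = 3.
  11 = 1*10 + 1, so a_2 = 1.
  10 = 10*1 + 0, so a_3 = 10.
so x = [2; 3, 1, 10].
Convergents (p_i = a_i*p_{i-1} + p_{i-2}, q_i = a_i*q_{i-1} + q_{i-2} with p_{-2}=0, p_{-1}=1, q_{-2}=1, q_{-1}=0), until the denominator exceeds 7:
  i=0: a_0=2, p_0 = 2*1 + 0 = 2, q_0 = 2*0 + 1 = 1.
  i=1: a_1=3, p_1 = 3*2 + 1 = 7, q_1 = 3*1 + 0 = 3.
  i=2: a_2=1, p_2 = 1*7 + 2 = 9, q_2 = 1*3 + 1 = 4.
  i=3: a_3=10, p_3 = 10*9 + 7 = 97, q_3 = 10*4 + 3 = 43.
q_3 = 43 > 7, so the last convergent with denominator <= 7 is p_2/q_2 = 9/4.
The closest fraction with denominator <= 7 is either p_2/q_2 or the intermediate fraction (k*p_2 + p_1)/(k*q_2 + q_1) with the largest k >= 1 whose denominator stays <= 7; these approach x as k grows, and every other convergent or intermediate fraction in range is farther away.
Largest k: floor((7 - q_1)/q_2) = floor((7 - 3)/4) = 1.
That gives (1*9 + 7)/(1*4 + 3) = 16/7.
Compare the errors: |x - 9/4| = |97*4 - 9*43|/(43*4) = 1/172, and |x - 16/7| = |97*7 - 16*43|/(43*7) = 9/301.
Cross-multiplying, 1*301 = 301 < 1548 = 9*172, so 1/172 is smaller: the convergent 9/4 is closer to x than 16/7.

9/4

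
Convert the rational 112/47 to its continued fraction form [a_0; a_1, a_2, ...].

[2; 2, 1, 1, 1, 1, 3]

Run the Euclidean algorithm on 112 and 47; the successive quotients are the partial quotients a_0, a_1, ... (each step inverts the fractional part left over by the previous one):
  112 = 2*47 + 18, so a_0 = 2.
  47 = 2*18 + 11, so a_1 = 2.
  18 = 1*11 + 7, so a_2 = 1.
  11 = 1*7 + 4, so a_3 = 1.
  7 = 1*4 + 3, so a_4 = 1.
  4 = 1*3 + 1, so a_5 = 1.
  3 = 3*1 + 0, so a_6 = 3.
The remainder reaches 0 after 7 divisions, so the expansion has 7 partial quotients, read off in order.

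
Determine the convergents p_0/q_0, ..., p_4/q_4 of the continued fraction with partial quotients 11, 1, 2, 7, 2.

Using the convergent recurrence p_i = a_i*p_{i-1} + p_{i-2}, q_i = a_i*q_{i-1} + q_{i-2} with p_{-2}=0, p_{-1}=1, q_{-2}=1, q_{-1}=0:
  i=0: a_0=11, p_0 = 11*1 + 0 = 11, q_0 = 11*0 + 1 = 1.
  i=1: a_1=1, p_1 = 1*11 + 1 = 12, q_1 = 1*1 + 0 = 1.
  i=2: a_2=2, p_2 = 2*12 + 11 = 35, q_2 = 2*1 + 1 = 3.
  i=3: a_3=7, p_3 = 7*35 + 12 = 257, q_3 = 7*3 + 1 = 22.
  i=4: a_4=2, p_4 = 2*257 + 35 = 549, q_4 = 2*22 + 3 = 47.

11/1, 12/1, 35/3, 257/22, 549/47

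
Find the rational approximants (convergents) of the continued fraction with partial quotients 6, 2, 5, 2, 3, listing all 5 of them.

Using the convergent recurrence p_i = a_i*p_{i-1} + p_{i-2}, q_i = a_i*q_{i-1} + q_{i-2} with p_{-2}=0, p_{-1}=1, q_{-2}=1, q_{-1}=0:
  i=0: a_0=6, p_0 = 6*1 + 0 = 6, q_0 = 6*0 + 1 = 1.
  i=1: a_1=2, p_1 = 2*6 + 1 = 13, q_1 = 2*1 + 0 = 2.
  i=2: a_2=5, p_2 = 5*13 + 6 = 71, q_2 = 5*2 + 1 = 11.
  i=3: a_3=2, p_3 = 2*71 + 13 = 155, q_3 = 2*11 + 2 = 24.
  i=4: a_4=3, p_4 = 3*155 + 71 = 536, q_4 = 3*24 + 11 = 83.

6/1, 13/2, 71/11, 155/24, 536/83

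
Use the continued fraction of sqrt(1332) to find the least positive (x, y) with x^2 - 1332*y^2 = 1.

(x, y) = (73, 2)

First expand sqrt(1332) as a continued fraction. With x_i = (sqrt(1332) + m_i)/d_i and (m_0, d_0) = (0, 1): a_0 = floor(sqrt(1332)) = 36, since 36^2 = 1296 <= 1332 < 1369 = 37^2.
Iterate m_{i+1} = d_i*a_i - m_i, d_{i+1} = (1332 - m_{i+1}^2)/d_i, a_{i+1} = floor((a_0 + m_{i+1})/d_{i+1}):
  m_1 = 1*36 - 0 = 36, d_1 = (1332 - 36^2)/1 = 36/1 = 36, a_1 = floor((36 + 36)/36) = 2.
  m_2 = 36*2 - 36 = 36, d_2 = (1332 - 36^2)/36 = 36/36 = 1, a_2 = floor((36 + 36)/1) = 72.
  m_3 = 1*72 - 36 = 36, d_3 = (1332 - 36^2)/1 = 36/1 = 36: (m_3, d_3) = (m_1, d_1) = (36, 36), so from here the quotients repeat a_1, a_2; the period length is 2.
So sqrt(1332) = [36; (2, 72)] with period length k = 2.
k is even, so the fundamental solution of x^2 - 1332y^2 = 1 is (p_{k-1}, q_{k-1}) = (p_1, q_1); compute convergents through index 1.
Convergents (p_i = a_i*p_{i-1} + p_{i-2}, q_i = a_i*q_{i-1} + q_{i-2} with p_{-2}=0, p_{-1}=1, q_{-2}=1, q_{-1}=0):
  i=0: a_0=36, p_0 = 36*1 + 0 = 36, q_0 = 36*0 + 1 = 1.
  i=1: a_1=2, p_1 = 2*36 + 1 = 73, q_1 = 2*1 + 0 = 2.
Check: 73^2 - 1332*2^2 = 5329 - 5328 = 1, so (x, y) = (73, 2) solves the equation, and by the theorem it is the least positive solution.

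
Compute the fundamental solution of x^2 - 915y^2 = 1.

First expand sqrt(915) as a continued fraction. With x_i = (sqrt(915) + m_i)/d_i and (m_0, d_0) = (0, 1): a_0 = floor(sqrt(915)) = 30, since 30^2 = 900 <= 915 < 961 = 31^2.
Iterate m_{i+1} = d_i*a_i - m_i, d_{i+1} = (915 - m_{i+1}^2)/d_i, a_{i+1} = floor((a_0 + m_{i+1})/d_{i+1}):
  m_1 = 1*30 - 0 = 30, d_1 = (915 - 30^2)/1 = 15/1 = 15, a_1 = floor((30 + 30)/15) = 4.
  m_2 = 15*4 - 30 = 30, d_2 = (915 - 30^2)/15 = 15/15 = 1, a_2 = floor((30 + 30)/1) = 60.
  m_3 = 1*60 - 30 = 30, d_3 = (915 - 30^2)/1 = 15/1 = 15: (m_3, d_3) = (m_1, d_1) = (30, 15), so from here the quotients repeat a_1, a_2; the period length is 2.
So sqrt(915) = [30; (4, 60)] with period length k = 2.
k is even, so the fundamental solution of x^2 - 915y^2 = 1 is (p_{k-1}, q_{k-1}) = (p_1, q_1); compute convergents through index 1.
Convergents (p_i = a_i*p_{i-1} + p_{i-2}, q_i = a_i*q_{i-1} + q_{i-2} with p_{-2}=0, p_{-1}=1, q_{-2}=1, q_{-1}=0):
  i=0: a_0=30, p_0 = 30*1 + 0 = 30, q_0 = 30*0 + 1 = 1.
  i=1: a_1=4, p_1 = 4*30 + 1 = 121, q_1 = 4*1 + 0 = 4.
Check: 121^2 - 915*4^2 = 14641 - 14640 = 1, so (x, y) = (121, 4) solves the equation, and by the theorem it is the least positive solution.

(x, y) = (121, 4)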